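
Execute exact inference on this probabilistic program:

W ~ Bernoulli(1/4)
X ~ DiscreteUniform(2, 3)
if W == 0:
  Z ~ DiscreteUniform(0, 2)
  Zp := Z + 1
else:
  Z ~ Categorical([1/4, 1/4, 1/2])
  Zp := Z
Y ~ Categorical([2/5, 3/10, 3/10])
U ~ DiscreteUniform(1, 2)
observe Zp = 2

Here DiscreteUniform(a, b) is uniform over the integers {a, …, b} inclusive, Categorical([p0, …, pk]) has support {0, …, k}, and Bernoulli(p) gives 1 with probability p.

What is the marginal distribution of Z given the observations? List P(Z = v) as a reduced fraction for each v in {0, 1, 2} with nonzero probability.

Enumerate traces; 24 have nonzero weight after conditioning:
  (W=0, X=2, Z=1, Y=0, U=1) weight 1/40
  (W=0, X=2, Z=1, Y=0, U=2) weight 1/40
  (W=0, X=2, Z=1, Y=1, U=1) weight 3/160
  (W=0, X=2, Z=1, Y=1, U=2) weight 3/160
  (W=0, X=2, Z=1, Y=2, U=1) weight 3/160
  (W=0, X=2, Z=1, Y=2, U=2) weight 3/160
  (W=0, X=3, Z=1, Y=0, U=1) weight 1/40
  (W=0, X=3, Z=1, Y=0, U=2) weight 1/40
  (W=1, X=2, Z=2, Y=0, U=1) weight 1/80
  … 15 more
Group by Z:
  weight(Z=1) = 1/4
  weight(Z=2) = 1/8
Total weight = 1/4 + 1/8 = 3/8
P(Z=1 | obs) = 1/4 / 3/8 = 2/3
P(Z=2 | obs) = 1/8 / 3/8 = 1/3

P(Z=1) = 2/3, P(Z=2) = 1/3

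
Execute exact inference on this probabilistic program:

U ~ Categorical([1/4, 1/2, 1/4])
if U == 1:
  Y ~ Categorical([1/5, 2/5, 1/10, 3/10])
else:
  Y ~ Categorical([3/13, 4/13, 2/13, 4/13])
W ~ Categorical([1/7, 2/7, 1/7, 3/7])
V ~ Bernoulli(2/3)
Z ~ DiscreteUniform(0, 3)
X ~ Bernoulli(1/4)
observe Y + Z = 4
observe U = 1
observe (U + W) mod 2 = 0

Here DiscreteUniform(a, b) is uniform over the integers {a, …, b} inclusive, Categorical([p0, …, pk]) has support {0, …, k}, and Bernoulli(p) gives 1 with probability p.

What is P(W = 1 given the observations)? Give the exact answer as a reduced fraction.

P(W = 1 | obs) = 2/5

Enumerate traces; 24 have nonzero weight after conditioning:
  (U=1, Y=1, W=1, V=0, Z=3, X=0) weight 1/280
  (U=1, Y=1, W=1, V=0, Z=3, X=1) weight 1/840
  (U=1, Y=1, W=1, V=1, Z=3, X=0) weight 1/140
  (U=1, Y=1, W=1, V=1, Z=3, X=1) weight 1/420
  (U=1, Y=1, W=3, V=0, Z=3, X=0) weight 3/560
  (U=1, Y=1, W=3, V=0, Z=3, X=1) weight 1/560
  (U=1, Y=1, W=3, V=1, Z=3, X=0) weight 3/280
  (U=1, Y=1, W=3, V=1, Z=3, X=1) weight 1/280
  … 16 more
Group by W:
  weight(W=1) = 1/35
  weight(W=3) = 3/70
Total weight = 1/35 + 3/70 = 1/14
P(W=1 | obs) = 1/35 / 1/14 = 2/5
P(W=3 | obs) = 3/70 / 1/14 = 3/5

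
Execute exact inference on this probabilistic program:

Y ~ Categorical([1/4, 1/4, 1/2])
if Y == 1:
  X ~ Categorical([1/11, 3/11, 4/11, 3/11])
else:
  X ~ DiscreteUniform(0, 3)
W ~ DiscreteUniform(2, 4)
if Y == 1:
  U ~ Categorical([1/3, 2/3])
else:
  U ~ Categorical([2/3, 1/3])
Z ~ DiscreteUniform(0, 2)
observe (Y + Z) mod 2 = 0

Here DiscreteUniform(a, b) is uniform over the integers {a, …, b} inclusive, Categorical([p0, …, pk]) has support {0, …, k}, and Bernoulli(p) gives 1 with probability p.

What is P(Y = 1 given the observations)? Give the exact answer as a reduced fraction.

Enumerate traces; 120 have nonzero weight after conditioning:
  (Y=0, X=0, W=2, U=0, Z=0) weight 1/216
  (Y=0, X=0, W=2, U=0, Z=2) weight 1/216
  (Y=0, X=0, W=2, U=1, Z=0) weight 1/432
  (Y=0, X=0, W=2, U=1, Z=2) weight 1/432
  (Y=0, X=0, W=3, U=0, Z=0) weight 1/216
  (Y=0, X=0, W=3, U=0, Z=2) weight 1/216
  (Y=0, X=0, W=3, U=1, Z=0) weight 1/432
  (Y=0, X=0, W=3, U=1, Z=2) weight 1/432
  (Y=1, X=0, W=2, U=0, Z=1) weight 1/1188
  (Y=2, X=0, W=2, U=0, Z=0) weight 1/108
  … 110 more
Group by Y:
  weight(Y=0) = 1/6
  weight(Y=1) = 1/12
  weight(Y=2) = 1/3
Total weight = 1/6 + 1/12 + 1/3 = 7/12
P(Y=0 | obs) = 1/6 / 7/12 = 2/7
P(Y=1 | obs) = 1/12 / 7/12 = 1/7
P(Y=2 | obs) = 1/3 / 7/12 = 4/7

P(Y = 1 | obs) = 1/7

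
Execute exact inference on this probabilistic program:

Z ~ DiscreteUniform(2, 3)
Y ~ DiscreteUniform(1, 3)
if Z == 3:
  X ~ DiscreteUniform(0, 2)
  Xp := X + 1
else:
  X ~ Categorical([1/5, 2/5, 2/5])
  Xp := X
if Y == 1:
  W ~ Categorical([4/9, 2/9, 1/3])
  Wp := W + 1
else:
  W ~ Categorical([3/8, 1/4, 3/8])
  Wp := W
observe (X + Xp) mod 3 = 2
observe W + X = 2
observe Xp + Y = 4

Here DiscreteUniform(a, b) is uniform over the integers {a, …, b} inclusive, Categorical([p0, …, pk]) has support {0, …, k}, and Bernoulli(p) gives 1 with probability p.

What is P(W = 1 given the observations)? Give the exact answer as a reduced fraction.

P(W = 1 | obs) = 27/67

Enumerate traces; 2 have nonzero weight after conditioning:
  (Z=2, Y=3, X=1, W=1) weight 1/60
  (Z=3, Y=1, X=2, W=0) weight 2/81
Group by W:
  weight(W=0) = 2/81
  weight(W=1) = 1/60
Total weight = 2/81 + 1/60 = 67/1620
P(W=0 | obs) = 2/81 / 67/1620 = 40/67
P(W=1 | obs) = 1/60 / 67/1620 = 27/67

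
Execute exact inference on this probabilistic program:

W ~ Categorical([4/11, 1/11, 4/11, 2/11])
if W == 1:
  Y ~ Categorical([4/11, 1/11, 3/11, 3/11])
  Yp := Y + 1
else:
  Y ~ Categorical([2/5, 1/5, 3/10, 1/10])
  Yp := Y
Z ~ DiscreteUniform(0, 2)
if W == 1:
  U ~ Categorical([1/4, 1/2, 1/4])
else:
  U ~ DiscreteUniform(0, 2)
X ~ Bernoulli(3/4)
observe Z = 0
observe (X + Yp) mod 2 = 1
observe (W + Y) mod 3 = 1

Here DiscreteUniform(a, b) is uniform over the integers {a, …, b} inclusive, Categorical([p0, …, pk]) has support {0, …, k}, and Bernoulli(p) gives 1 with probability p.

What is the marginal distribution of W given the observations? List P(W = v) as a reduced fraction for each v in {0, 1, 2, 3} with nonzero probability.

P(W=0) = 44/329, P(W=1) = 65/329, P(W=2) = 198/329, P(W=3) = 22/329

Enumerate traces; 15 have nonzero weight after conditioning:
  (W=0, Y=1, Z=0, U=0, X=0) weight 1/495
  (W=0, Y=1, Z=0, U=1, X=0) weight 1/495
  (W=0, Y=1, Z=0, U=2, X=0) weight 1/495
  (W=1, Y=0, Z=0, U=0, X=0) weight 1/1452
  (W=1, Y=0, Z=0, U=1, X=0) weight 1/726
  (W=1, Y=0, Z=0, U=2, X=0) weight 1/1452
  (W=1, Y=3, Z=0, U=0, X=1) weight 3/1936
  (W=1, Y=3, Z=0, U=1, X=1) weight 3/968
  (W=2, Y=2, Z=0, U=0, X=1) weight 1/110
  (W=3, Y=1, Z=0, U=0, X=0) weight 1/990
  … 5 more
Group by W:
  weight(W=0) = 1/165
  weight(W=1) = 13/1452
  weight(W=2) = 3/110
  weight(W=3) = 1/330
Total weight = 1/165 + 13/1452 + 3/110 + 1/330 = 329/7260
P(W=0 | obs) = 1/165 / 329/7260 = 44/329
P(W=1 | obs) = 13/1452 / 329/7260 = 65/329
P(W=2 | obs) = 3/110 / 329/7260 = 198/329
P(W=3 | obs) = 1/330 / 329/7260 = 22/329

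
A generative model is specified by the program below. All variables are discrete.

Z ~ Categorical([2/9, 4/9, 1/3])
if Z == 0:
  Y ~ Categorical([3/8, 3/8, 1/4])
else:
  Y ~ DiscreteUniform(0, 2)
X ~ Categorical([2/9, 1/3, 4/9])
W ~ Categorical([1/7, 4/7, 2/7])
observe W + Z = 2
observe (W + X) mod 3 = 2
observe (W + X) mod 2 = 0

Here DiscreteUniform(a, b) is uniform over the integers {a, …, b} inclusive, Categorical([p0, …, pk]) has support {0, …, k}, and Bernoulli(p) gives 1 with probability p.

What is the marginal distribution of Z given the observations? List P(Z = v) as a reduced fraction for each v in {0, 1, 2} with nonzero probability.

Enumerate traces; 9 have nonzero weight after conditioning:
  (Z=0, Y=0, X=0, W=2) weight 1/189
  (Z=0, Y=1, X=0, W=2) weight 1/189
  (Z=0, Y=2, X=0, W=2) weight 2/567
  (Z=1, Y=0, X=1, W=1) weight 16/567
  (Z=1, Y=1, X=1, W=1) weight 16/567
  (Z=1, Y=2, X=1, W=1) weight 16/567
  (Z=2, Y=0, X=2, W=0) weight 4/567
  (Z=2, Y=1, X=2, W=0) weight 4/567
  … 1 more
Group by Z:
  weight(Z=0) = 8/567
  weight(Z=1) = 16/189
  weight(Z=2) = 4/189
Total weight = 8/567 + 16/189 + 4/189 = 68/567
P(Z=0 | obs) = 8/567 / 68/567 = 2/17
P(Z=1 | obs) = 16/189 / 68/567 = 12/17
P(Z=2 | obs) = 4/189 / 68/567 = 3/17

P(Z=0) = 2/17, P(Z=1) = 12/17, P(Z=2) = 3/17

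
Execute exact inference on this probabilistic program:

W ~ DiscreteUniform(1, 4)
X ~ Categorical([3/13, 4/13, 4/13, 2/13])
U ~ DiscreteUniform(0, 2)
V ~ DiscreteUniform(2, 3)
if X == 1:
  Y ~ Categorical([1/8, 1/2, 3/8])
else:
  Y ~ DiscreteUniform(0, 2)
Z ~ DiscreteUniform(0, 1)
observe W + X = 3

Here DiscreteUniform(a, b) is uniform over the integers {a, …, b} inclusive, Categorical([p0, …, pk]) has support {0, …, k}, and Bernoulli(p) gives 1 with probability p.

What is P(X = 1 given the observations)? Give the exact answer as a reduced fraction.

Enumerate traces; 108 have nonzero weight after conditioning:
  (W=1, X=2, U=0, V=2, Y=0, Z=0) weight 1/468
  (W=1, X=2, U=0, V=2, Y=0, Z=1) weight 1/468
  (W=1, X=2, U=0, V=2, Y=1, Z=0) weight 1/468
  (W=1, X=2, U=0, V=2, Y=1, Z=1) weight 1/468
  (W=1, X=2, U=0, V=2, Y=2, Z=0) weight 1/468
  (W=1, X=2, U=0, V=2, Y=2, Z=1) weight 1/468
  (W=1, X=2, U=0, V=3, Y=0, Z=0) weight 1/468
  (W=1, X=2, U=0, V=3, Y=0, Z=1) weight 1/468
  (W=2, X=1, U=0, V=2, Y=0, Z=0) weight 1/1248
  (W=3, X=0, U=0, V=2, Y=0, Z=0) weight 1/624
  … 98 more
Group by X:
  weight(X=0) = 3/52
  weight(X=1) = 1/13
  weight(X=2) = 1/13
Total weight = 3/52 + 1/13 + 1/13 = 11/52
P(X=0 | obs) = 3/52 / 11/52 = 3/11
P(X=1 | obs) = 1/13 / 11/52 = 4/11
P(X=2 | obs) = 1/13 / 11/52 = 4/11

P(X = 1 | obs) = 4/11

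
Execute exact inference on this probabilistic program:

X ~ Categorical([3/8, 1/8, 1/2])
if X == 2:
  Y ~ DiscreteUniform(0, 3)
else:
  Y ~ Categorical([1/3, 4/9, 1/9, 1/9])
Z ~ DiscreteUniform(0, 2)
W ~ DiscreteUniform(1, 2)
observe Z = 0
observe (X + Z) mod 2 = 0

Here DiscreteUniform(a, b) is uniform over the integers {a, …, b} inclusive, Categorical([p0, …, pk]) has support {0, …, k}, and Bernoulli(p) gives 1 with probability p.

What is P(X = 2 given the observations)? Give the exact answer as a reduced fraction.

P(X = 2 | obs) = 4/7

Enumerate traces; 16 have nonzero weight after conditioning:
  (X=0, Y=0, Z=0, W=1) weight 1/48
  (X=0, Y=0, Z=0, W=2) weight 1/48
  (X=0, Y=1, Z=0, W=1) weight 1/36
  (X=0, Y=1, Z=0, W=2) weight 1/36
  (X=0, Y=2, Z=0, W=1) weight 1/144
  (X=0, Y=2, Z=0, W=2) weight 1/144
  (X=0, Y=3, Z=0, W=1) weight 1/144
  (X=0, Y=3, Z=0, W=2) weight 1/144
  (X=2, Y=0, Z=0, W=1) weight 1/48
  … 7 more
Group by X:
  weight(X=0) = 1/8
  weight(X=2) = 1/6
Total weight = 1/8 + 1/6 = 7/24
P(X=0 | obs) = 1/8 / 7/24 = 3/7
P(X=2 | obs) = 1/6 / 7/24 = 4/7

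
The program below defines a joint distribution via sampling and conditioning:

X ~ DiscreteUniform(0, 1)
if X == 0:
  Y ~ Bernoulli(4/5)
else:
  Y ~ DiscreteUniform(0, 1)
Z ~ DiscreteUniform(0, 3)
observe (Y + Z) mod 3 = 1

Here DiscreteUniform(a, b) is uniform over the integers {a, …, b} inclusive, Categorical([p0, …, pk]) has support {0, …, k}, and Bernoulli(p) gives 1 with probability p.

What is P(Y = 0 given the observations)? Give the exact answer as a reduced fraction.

Enumerate traces; 6 have nonzero weight after conditioning:
  (X=0, Y=0, Z=1) weight 1/40
  (X=0, Y=1, Z=0) weight 1/10
  (X=0, Y=1, Z=3) weight 1/10
  (X=1, Y=0, Z=1) weight 1/16
  (X=1, Y=1, Z=0) weight 1/16
  (X=1, Y=1, Z=3) weight 1/16
Group by Y:
  weight(Y=0) = 7/80
  weight(Y=1) = 13/40
Total weight = 7/80 + 13/40 = 33/80
P(Y=0 | obs) = 7/80 / 33/80 = 7/33
P(Y=1 | obs) = 13/40 / 33/80 = 26/33

P(Y = 0 | obs) = 7/33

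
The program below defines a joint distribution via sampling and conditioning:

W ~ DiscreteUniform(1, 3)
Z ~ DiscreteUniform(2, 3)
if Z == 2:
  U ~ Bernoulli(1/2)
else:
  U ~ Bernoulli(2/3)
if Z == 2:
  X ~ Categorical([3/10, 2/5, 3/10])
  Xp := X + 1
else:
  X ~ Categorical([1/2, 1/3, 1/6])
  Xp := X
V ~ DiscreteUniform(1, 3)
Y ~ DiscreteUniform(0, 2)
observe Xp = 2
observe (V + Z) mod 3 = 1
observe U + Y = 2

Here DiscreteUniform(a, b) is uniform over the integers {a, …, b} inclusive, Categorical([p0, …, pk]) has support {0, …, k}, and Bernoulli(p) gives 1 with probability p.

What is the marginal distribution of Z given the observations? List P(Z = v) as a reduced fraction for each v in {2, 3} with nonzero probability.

Enumerate traces; 12 have nonzero weight after conditioning:
  (W=1, Z=2, U=0, X=1, V=2, Y=2) weight 1/270
  (W=1, Z=2, U=1, X=1, V=2, Y=1) weight 1/270
  (W=1, Z=3, U=0, X=2, V=1, Y=2) weight 1/972
  (W=1, Z=3, U=1, X=2, V=1, Y=1) weight 1/486
  (W=2, Z=2, U=0, X=1, V=2, Y=2) weight 1/270
  (W=2, Z=2, U=1, X=1, V=2, Y=1) weight 1/270
  (W=2, Z=3, U=0, X=2, V=1, Y=2) weight 1/972
  (W=2, Z=3, U=1, X=2, V=1, Y=1) weight 1/486
  … 4 more
Group by Z:
  weight(Z=2) = 1/45
  weight(Z=3) = 1/108
Total weight = 1/45 + 1/108 = 17/540
P(Z=2 | obs) = 1/45 / 17/540 = 12/17
P(Z=3 | obs) = 1/108 / 17/540 = 5/17

P(Z=2) = 12/17, P(Z=3) = 5/17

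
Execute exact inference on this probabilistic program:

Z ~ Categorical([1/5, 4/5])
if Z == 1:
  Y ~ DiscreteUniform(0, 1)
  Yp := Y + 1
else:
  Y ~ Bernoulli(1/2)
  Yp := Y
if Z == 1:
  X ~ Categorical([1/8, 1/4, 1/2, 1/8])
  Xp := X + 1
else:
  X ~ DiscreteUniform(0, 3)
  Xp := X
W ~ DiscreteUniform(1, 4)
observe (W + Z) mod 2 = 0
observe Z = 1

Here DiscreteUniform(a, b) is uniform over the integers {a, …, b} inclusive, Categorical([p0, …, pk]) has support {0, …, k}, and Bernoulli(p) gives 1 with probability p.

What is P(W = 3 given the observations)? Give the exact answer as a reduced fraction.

P(W = 3 | obs) = 1/2

Enumerate traces; 16 have nonzero weight after conditioning:
  (Z=1, Y=0, X=0, W=1) weight 1/80
  (Z=1, Y=0, X=0, W=3) weight 1/80
  (Z=1, Y=0, X=1, W=1) weight 1/40
  (Z=1, Y=0, X=1, W=3) weight 1/40
  (Z=1, Y=0, X=2, W=1) weight 1/20
  (Z=1, Y=0, X=2, W=3) weight 1/20
  (Z=1, Y=0, X=3, W=1) weight 1/80
  (Z=1, Y=0, X=3, W=3) weight 1/80
  … 8 more
Group by W:
  weight(W=1) = 1/5
  weight(W=3) = 1/5
Total weight = 1/5 + 1/5 = 2/5
P(W=1 | obs) = 1/5 / 2/5 = 1/2
P(W=3 | obs) = 1/5 / 2/5 = 1/2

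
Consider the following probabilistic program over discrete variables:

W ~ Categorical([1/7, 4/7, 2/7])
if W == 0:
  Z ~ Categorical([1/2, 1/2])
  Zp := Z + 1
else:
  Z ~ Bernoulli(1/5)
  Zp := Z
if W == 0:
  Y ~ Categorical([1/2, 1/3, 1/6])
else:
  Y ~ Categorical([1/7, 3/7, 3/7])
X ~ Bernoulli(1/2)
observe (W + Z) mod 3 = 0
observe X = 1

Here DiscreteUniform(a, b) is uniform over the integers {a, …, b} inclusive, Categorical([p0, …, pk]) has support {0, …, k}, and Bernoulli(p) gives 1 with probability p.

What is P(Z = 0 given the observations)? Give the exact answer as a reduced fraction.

Enumerate traces; 6 have nonzero weight after conditioning:
  (W=0, Z=0, Y=0, X=1) weight 1/56
  (W=0, Z=0, Y=1, X=1) weight 1/84
  (W=0, Z=0, Y=2, X=1) weight 1/168
  (W=2, Z=1, Y=0, X=1) weight 1/245
  (W=2, Z=1, Y=1, X=1) weight 3/245
  (W=2, Z=1, Y=2, X=1) weight 3/245
Group by Z:
  weight(Z=0) = 1/28
  weight(Z=1) = 1/35
Total weight = 1/28 + 1/35 = 9/140
P(Z=0 | obs) = 1/28 / 9/140 = 5/9
P(Z=1 | obs) = 1/35 / 9/140 = 4/9

P(Z = 0 | obs) = 5/9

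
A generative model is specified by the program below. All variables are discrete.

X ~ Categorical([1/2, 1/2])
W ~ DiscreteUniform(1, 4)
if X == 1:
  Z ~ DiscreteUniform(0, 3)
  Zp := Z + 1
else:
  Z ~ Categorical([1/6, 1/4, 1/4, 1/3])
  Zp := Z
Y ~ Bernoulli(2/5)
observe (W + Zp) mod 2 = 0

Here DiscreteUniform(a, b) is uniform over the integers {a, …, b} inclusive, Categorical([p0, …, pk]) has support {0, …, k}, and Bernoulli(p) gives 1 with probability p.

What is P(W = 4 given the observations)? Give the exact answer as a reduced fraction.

P(W = 4 | obs) = 11/48

Enumerate traces; 32 have nonzero weight after conditioning:
  (X=0, W=1, Z=1, Y=0) weight 3/160
  (X=0, W=1, Z=1, Y=1) weight 1/80
  (X=0, W=1, Z=3, Y=0) weight 1/40
  (X=0, W=1, Z=3, Y=1) weight 1/60
  (X=0, W=2, Z=0, Y=0) weight 1/80
  (X=0, W=2, Z=0, Y=1) weight 1/120
  (X=0, W=2, Z=2, Y=0) weight 3/160
  (X=0, W=2, Z=2, Y=1) weight 1/80
  (X=0, W=3, Z=1, Y=0) weight 3/160
  (X=0, W=4, Z=0, Y=0) weight 1/80
  … 22 more
Group by W:
  weight(W=1) = 13/96
  weight(W=2) = 11/96
  weight(W=3) = 13/96
  weight(W=4) = 11/96
Total weight = 13/96 + 11/96 + 13/96 + 11/96 = 1/2
P(W=1 | obs) = 13/96 / 1/2 = 13/48
P(W=2 | obs) = 11/96 / 1/2 = 11/48
P(W=3 | obs) = 13/96 / 1/2 = 13/48
P(W=4 | obs) = 11/96 / 1/2 = 11/48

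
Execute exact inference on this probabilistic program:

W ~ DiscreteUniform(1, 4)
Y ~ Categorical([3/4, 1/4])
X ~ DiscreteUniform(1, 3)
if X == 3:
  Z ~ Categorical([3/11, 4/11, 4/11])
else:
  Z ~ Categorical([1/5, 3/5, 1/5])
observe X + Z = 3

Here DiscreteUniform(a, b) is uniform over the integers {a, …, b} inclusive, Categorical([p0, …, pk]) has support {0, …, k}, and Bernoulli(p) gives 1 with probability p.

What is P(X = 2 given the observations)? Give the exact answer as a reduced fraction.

P(X = 2 | obs) = 33/59

Enumerate traces; 24 have nonzero weight after conditioning:
  (W=1, Y=0, X=1, Z=2) weight 1/80
  (W=1, Y=0, X=2, Z=1) weight 3/80
  (W=1, Y=0, X=3, Z=0) weight 3/176
  (W=1, Y=1, X=1, Z=2) weight 1/240
  (W=1, Y=1, X=2, Z=1) weight 1/80
  (W=1, Y=1, X=3, Z=0) weight 1/176
  (W=2, Y=0, X=1, Z=2) weight 1/80
  (W=2, Y=0, X=2, Z=1) weight 3/80
  … 16 more
Group by X:
  weight(X=1) = 1/15
  weight(X=2) = 1/5
  weight(X=3) = 1/11
Total weight = 1/15 + 1/5 + 1/11 = 59/165
P(X=1 | obs) = 1/15 / 59/165 = 11/59
P(X=2 | obs) = 1/5 / 59/165 = 33/59
P(X=3 | obs) = 1/11 / 59/165 = 15/59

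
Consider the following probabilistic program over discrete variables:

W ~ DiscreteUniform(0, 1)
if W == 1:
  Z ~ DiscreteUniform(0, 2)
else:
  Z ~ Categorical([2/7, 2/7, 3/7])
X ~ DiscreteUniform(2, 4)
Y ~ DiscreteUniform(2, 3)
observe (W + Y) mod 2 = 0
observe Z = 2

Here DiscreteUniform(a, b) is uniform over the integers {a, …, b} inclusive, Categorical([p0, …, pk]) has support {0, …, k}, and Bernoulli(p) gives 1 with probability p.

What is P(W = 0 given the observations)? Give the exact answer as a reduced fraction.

P(W = 0 | obs) = 9/16

Enumerate traces; 6 have nonzero weight after conditioning:
  (W=0, Z=2, X=2, Y=2) weight 1/28
  (W=0, Z=2, X=3, Y=2) weight 1/28
  (W=0, Z=2, X=4, Y=2) weight 1/28
  (W=1, Z=2, X=2, Y=3) weight 1/36
  (W=1, Z=2, X=3, Y=3) weight 1/36
  (W=1, Z=2, X=4, Y=3) weight 1/36
Group by W:
  weight(W=0) = 3/28
  weight(W=1) = 1/12
Total weight = 3/28 + 1/12 = 4/21
P(W=0 | obs) = 3/28 / 4/21 = 9/16
P(W=1 | obs) = 1/12 / 4/21 = 7/16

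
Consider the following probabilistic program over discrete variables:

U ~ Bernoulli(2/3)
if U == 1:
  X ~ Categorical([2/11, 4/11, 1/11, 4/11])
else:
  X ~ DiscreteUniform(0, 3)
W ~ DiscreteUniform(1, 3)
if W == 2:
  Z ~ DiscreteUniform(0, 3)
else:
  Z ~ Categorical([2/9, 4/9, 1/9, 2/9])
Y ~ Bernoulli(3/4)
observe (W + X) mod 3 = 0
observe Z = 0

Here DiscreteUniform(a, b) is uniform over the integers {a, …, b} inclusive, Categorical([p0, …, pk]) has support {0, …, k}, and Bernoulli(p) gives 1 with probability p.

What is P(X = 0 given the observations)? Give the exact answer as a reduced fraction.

Enumerate traces; 16 have nonzero weight after conditioning:
  (U=0, X=0, W=3, Z=0, Y=0) weight 1/648
  (U=0, X=0, W=3, Z=0, Y=1) weight 1/216
  (U=0, X=1, W=2, Z=0, Y=0) weight 1/576
  (U=0, X=1, W=2, Z=0, Y=1) weight 1/192
  (U=0, X=2, W=1, Z=0, Y=0) weight 1/648
  (U=0, X=2, W=1, Z=0, Y=1) weight 1/216
  (U=0, X=3, W=3, Z=0, Y=0) weight 1/648
  (U=0, X=3, W=3, Z=0, Y=1) weight 1/216
  … 8 more
Group by X:
  weight(X=0) = 1/66
  weight(X=1) = 43/1584
  weight(X=2) = 19/1782
  weight(X=3) = 43/1782
Total weight = 1/66 + 43/1584 + 19/1782 + 43/1782 = 1099/14256
P(X=0 | obs) = 1/66 / 1099/14256 = 216/1099
P(X=1 | obs) = 43/1584 / 1099/14256 = 387/1099
P(X=2 | obs) = 19/1782 / 1099/14256 = 152/1099
P(X=3 | obs) = 43/1782 / 1099/14256 = 344/1099

P(X = 0 | obs) = 216/1099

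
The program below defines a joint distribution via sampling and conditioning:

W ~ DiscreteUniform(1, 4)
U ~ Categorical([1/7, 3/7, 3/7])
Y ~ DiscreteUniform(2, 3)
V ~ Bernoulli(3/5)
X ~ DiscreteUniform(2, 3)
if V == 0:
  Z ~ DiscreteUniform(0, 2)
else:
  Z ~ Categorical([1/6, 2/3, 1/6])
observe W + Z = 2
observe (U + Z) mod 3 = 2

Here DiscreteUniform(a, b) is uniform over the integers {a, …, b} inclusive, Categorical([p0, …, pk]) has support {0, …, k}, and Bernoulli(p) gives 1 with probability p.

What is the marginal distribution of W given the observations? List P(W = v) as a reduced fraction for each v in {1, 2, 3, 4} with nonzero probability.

P(W=1) = 16/23, P(W=2) = 7/23

Enumerate traces; 16 have nonzero weight after conditioning:
  (W=1, U=1, Y=2, V=0, X=2, Z=1) weight 1/280
  (W=1, U=1, Y=2, V=0, X=3, Z=1) weight 1/280
  (W=1, U=1, Y=2, V=1, X=2, Z=1) weight 3/280
  (W=1, U=1, Y=2, V=1, X=3, Z=1) weight 3/280
  (W=1, U=1, Y=3, V=0, X=2, Z=1) weight 1/280
  (W=1, U=1, Y=3, V=0, X=3, Z=1) weight 1/280
  (W=1, U=1, Y=3, V=1, X=2, Z=1) weight 3/280
  (W=1, U=1, Y=3, V=1, X=3, Z=1) weight 3/280
  (W=2, U=2, Y=2, V=0, X=2, Z=0) weight 1/280
  … 7 more
Group by W:
  weight(W=1) = 2/35
  weight(W=2) = 1/40
Total weight = 2/35 + 1/40 = 23/280
P(W=1 | obs) = 2/35 / 23/280 = 16/23
P(W=2 | obs) = 1/40 / 23/280 = 7/23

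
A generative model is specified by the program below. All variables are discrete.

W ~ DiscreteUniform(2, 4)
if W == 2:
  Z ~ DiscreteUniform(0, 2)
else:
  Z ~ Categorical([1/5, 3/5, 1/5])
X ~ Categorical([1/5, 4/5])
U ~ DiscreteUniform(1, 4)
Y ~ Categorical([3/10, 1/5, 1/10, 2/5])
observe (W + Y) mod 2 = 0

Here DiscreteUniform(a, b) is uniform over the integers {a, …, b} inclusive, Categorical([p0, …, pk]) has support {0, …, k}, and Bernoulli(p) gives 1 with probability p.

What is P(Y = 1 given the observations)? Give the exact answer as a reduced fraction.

P(Y = 1 | obs) = 1/7

Enumerate traces; 144 have nonzero weight after conditioning:
  (W=2, Z=0, X=0, U=1, Y=0) weight 1/600
  (W=2, Z=0, X=0, U=1, Y=2) weight 1/1800
  (W=2, Z=0, X=0, U=2, Y=0) weight 1/600
  (W=2, Z=0, X=0, U=2, Y=2) weight 1/1800
  (W=2, Z=0, X=0, U=3, Y=0) weight 1/600
  (W=2, Z=0, X=0, U=3, Y=2) weight 1/1800
  (W=2, Z=0, X=0, U=4, Y=0) weight 1/600
  (W=2, Z=0, X=0, U=4, Y=2) weight 1/1800
  (W=3, Z=0, X=0, U=1, Y=1) weight 1/1500
  (W=3, Z=0, X=0, U=1, Y=3) weight 1/750
  … 134 more
Group by Y:
  weight(Y=0) = 1/5
  weight(Y=1) = 1/15
  weight(Y=2) = 1/15
  weight(Y=3) = 2/15
Total weight = 1/5 + 1/15 + 1/15 + 2/15 = 7/15
P(Y=0 | obs) = 1/5 / 7/15 = 3/7
P(Y=1 | obs) = 1/15 / 7/15 = 1/7
P(Y=2 | obs) = 1/15 / 7/15 = 1/7
P(Y=3 | obs) = 2/15 / 7/15 = 2/7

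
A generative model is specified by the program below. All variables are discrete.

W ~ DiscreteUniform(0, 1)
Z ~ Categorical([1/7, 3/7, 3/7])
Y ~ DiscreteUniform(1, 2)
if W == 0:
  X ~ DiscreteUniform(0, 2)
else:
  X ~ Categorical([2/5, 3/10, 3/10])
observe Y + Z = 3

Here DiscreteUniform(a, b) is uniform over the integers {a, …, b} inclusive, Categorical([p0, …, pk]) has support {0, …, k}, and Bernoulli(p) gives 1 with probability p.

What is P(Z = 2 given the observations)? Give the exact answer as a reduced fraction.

Enumerate traces; 12 have nonzero weight after conditioning:
  (W=0, Z=1, Y=2, X=0) weight 1/28
  (W=0, Z=1, Y=2, X=1) weight 1/28
  (W=0, Z=1, Y=2, X=2) weight 1/28
  (W=0, Z=2, Y=1, X=0) weight 1/28
  (W=0, Z=2, Y=1, X=1) weight 1/28
  (W=0, Z=2, Y=1, X=2) weight 1/28
  (W=1, Z=1, Y=2, X=0) weight 3/70
  (W=1, Z=1, Y=2, X=1) weight 9/280
  … 4 more
Group by Z:
  weight(Z=1) = 3/14
  weight(Z=2) = 3/14
Total weight = 3/14 + 3/14 = 3/7
P(Z=1 | obs) = 3/14 / 3/7 = 1/2
P(Z=2 | obs) = 3/14 / 3/7 = 1/2

P(Z = 2 | obs) = 1/2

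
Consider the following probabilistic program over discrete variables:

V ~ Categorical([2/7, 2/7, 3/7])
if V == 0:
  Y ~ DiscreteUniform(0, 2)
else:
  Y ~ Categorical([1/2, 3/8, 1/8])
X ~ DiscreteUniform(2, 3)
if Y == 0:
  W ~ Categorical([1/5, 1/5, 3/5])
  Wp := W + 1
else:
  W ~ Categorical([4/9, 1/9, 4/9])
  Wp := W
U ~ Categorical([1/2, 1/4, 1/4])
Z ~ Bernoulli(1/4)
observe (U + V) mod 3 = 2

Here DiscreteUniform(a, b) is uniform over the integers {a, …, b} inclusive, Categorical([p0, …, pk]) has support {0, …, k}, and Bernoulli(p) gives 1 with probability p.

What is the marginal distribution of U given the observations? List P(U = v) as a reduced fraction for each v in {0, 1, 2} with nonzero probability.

P(U=0) = 3/5, P(U=1) = 1/5, P(U=2) = 1/5

Enumerate traces; 108 have nonzero weight after conditioning:
  (V=0, Y=0, X=2, W=0, U=2, Z=0) weight 1/560
  (V=0, Y=0, X=2, W=0, U=2, Z=1) weight 1/1680
  (V=0, Y=0, X=2, W=1, U=2, Z=0) weight 1/560
  (V=0, Y=0, X=2, W=1, U=2, Z=1) weight 1/1680
  (V=0, Y=0, X=2, W=2, U=2, Z=0) weight 3/560
  (V=0, Y=0, X=2, W=2, U=2, Z=1) weight 1/560
  (V=0, Y=0, X=3, W=0, U=2, Z=0) weight 1/560
  (V=0, Y=0, X=3, W=0, U=2, Z=1) weight 1/1680
  (V=1, Y=0, X=2, W=0, U=1, Z=0) weight 3/1120
  (V=2, Y=0, X=2, W=0, U=0, Z=0) weight 9/1120
  … 98 more
Group by U:
  weight(U=0) = 3/14
  weight(U=1) = 1/14
  weight(U=2) = 1/14
Total weight = 3/14 + 1/14 + 1/14 = 5/14
P(U=0 | obs) = 3/14 / 5/14 = 3/5
P(U=1 | obs) = 1/14 / 5/14 = 1/5
P(U=2 | obs) = 1/14 / 5/14 = 1/5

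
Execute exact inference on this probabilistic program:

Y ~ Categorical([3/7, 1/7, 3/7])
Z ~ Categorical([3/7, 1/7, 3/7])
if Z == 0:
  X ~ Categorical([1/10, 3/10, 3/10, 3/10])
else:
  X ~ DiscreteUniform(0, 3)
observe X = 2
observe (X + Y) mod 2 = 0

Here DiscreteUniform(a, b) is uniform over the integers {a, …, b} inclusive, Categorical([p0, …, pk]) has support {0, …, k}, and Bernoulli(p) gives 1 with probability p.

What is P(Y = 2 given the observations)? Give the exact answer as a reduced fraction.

P(Y = 2 | obs) = 1/2

Enumerate traces; 6 have nonzero weight after conditioning:
  (Y=0, Z=0, X=2) weight 27/490
  (Y=0, Z=1, X=2) weight 3/196
  (Y=0, Z=2, X=2) weight 9/196
  (Y=2, Z=0, X=2) weight 27/490
  (Y=2, Z=1, X=2) weight 3/196
  (Y=2, Z=2, X=2) weight 9/196
Group by Y:
  weight(Y=0) = 57/490
  weight(Y=2) = 57/490
Total weight = 57/490 + 57/490 = 57/245
P(Y=0 | obs) = 57/490 / 57/245 = 1/2
P(Y=2 | obs) = 57/490 / 57/245 = 1/2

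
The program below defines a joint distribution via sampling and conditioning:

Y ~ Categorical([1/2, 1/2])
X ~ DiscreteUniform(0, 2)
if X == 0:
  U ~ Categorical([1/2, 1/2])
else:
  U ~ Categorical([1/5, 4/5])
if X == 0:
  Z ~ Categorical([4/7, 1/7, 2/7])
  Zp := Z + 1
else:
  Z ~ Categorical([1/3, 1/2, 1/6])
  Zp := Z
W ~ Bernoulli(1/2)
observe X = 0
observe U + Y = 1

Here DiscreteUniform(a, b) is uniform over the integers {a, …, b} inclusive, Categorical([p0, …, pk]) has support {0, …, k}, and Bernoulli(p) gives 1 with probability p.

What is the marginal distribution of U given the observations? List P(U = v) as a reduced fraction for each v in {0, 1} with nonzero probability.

Enumerate traces; 12 have nonzero weight after conditioning:
  (Y=0, X=0, U=1, Z=0, W=0) weight 1/42
  (Y=0, X=0, U=1, Z=0, W=1) weight 1/42
  (Y=0, X=0, U=1, Z=1, W=0) weight 1/168
  (Y=0, X=0, U=1, Z=1, W=1) weight 1/168
  (Y=0, X=0, U=1, Z=2, W=0) weight 1/84
  (Y=0, X=0, U=1, Z=2, W=1) weight 1/84
  (Y=1, X=0, U=0, Z=0, W=0) weight 1/42
  (Y=1, X=0, U=0, Z=0, W=1) weight 1/42
  … 4 more
Group by U:
  weight(U=0) = 1/12
  weight(U=1) = 1/12
Total weight = 1/12 + 1/12 = 1/6
P(U=0 | obs) = 1/12 / 1/6 = 1/2
P(U=1 | obs) = 1/12 / 1/6 = 1/2

P(U=0) = 1/2, P(U=1) = 1/2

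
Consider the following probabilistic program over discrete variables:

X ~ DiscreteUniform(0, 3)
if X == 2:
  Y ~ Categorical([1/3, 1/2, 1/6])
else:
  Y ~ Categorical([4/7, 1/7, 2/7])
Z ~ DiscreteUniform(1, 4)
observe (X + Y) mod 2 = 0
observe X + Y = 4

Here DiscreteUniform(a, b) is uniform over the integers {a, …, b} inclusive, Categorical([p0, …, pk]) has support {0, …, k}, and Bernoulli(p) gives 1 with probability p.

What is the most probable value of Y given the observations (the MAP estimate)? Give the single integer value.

argmax_v P(Y = v | obs) = 2

Enumerate traces; 8 have nonzero weight after conditioning:
  (X=2, Y=2, Z=1) weight 1/96
  (X=2, Y=2, Z=2) weight 1/96
  (X=2, Y=2, Z=3) weight 1/96
  (X=2, Y=2, Z=4) weight 1/96
  (X=3, Y=1, Z=1) weight 1/112
  (X=3, Y=1, Z=2) weight 1/112
  (X=3, Y=1, Z=3) weight 1/112
  (X=3, Y=1, Z=4) weight 1/112
Group by Y:
  weight(Y=1) = 1/28
  weight(Y=2) = 1/24
Total weight = 1/28 + 1/24 = 13/168
P(Y=1 | obs) = 1/28 / 13/168 = 6/13
P(Y=2 | obs) = 1/24 / 13/168 = 7/13
argmax = 2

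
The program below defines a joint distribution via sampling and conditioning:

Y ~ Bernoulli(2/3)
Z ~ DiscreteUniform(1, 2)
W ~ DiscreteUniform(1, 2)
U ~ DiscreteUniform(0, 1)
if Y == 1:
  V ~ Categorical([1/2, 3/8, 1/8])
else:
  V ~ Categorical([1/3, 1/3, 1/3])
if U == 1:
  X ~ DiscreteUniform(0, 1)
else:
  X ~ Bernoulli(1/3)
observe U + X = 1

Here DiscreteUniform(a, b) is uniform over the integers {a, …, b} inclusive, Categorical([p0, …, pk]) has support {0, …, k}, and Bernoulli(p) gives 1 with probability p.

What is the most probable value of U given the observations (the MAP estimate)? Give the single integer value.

Enumerate traces; 48 have nonzero weight after conditioning:
  (Y=0, Z=1, W=1, U=0, V=0, X=1) weight 1/216
  (Y=0, Z=1, W=1, U=0, V=1, X=1) weight 1/216
  (Y=0, Z=1, W=1, U=0, V=2, X=1) weight 1/216
  (Y=0, Z=1, W=1, U=1, V=0, X=0) weight 1/144
  (Y=0, Z=1, W=1, U=1, V=1, X=0) weight 1/144
  (Y=0, Z=1, W=1, U=1, V=2, X=0) weight 1/144
  (Y=0, Z=1, W=2, U=0, V=0, X=1) weight 1/216
  (Y=0, Z=1, W=2, U=0, V=1, X=1) weight 1/216
  … 40 more
Group by U:
  weight(U=0) = 1/6
  weight(U=1) = 1/4
Total weight = 1/6 + 1/4 = 5/12
P(U=0 | obs) = 1/6 / 5/12 = 2/5
P(U=1 | obs) = 1/4 / 5/12 = 3/5
argmax = 1

argmax_v P(U = v | obs) = 1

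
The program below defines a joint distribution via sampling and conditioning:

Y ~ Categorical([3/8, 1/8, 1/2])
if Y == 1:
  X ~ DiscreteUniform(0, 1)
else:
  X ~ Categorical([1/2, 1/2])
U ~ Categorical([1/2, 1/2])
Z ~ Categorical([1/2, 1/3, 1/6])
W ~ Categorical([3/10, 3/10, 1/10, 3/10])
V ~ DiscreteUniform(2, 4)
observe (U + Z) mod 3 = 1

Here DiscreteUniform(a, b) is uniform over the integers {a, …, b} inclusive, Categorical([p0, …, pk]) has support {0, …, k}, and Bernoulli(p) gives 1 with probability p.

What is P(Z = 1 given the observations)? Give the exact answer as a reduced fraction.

P(Z = 1 | obs) = 2/5

Enumerate traces; 144 have nonzero weight after conditioning:
  (Y=0, X=0, U=0, Z=1, W=0, V=2) weight 1/320
  (Y=0, X=0, U=0, Z=1, W=0, V=3) weight 1/320
  (Y=0, X=0, U=0, Z=1, W=0, V=4) weight 1/320
  (Y=0, X=0, U=0, Z=1, W=1, V=2) weight 1/320
  (Y=0, X=0, U=0, Z=1, W=1, V=3) weight 1/320
  (Y=0, X=0, U=0, Z=1, W=1, V=4) weight 1/320
  (Y=0, X=0, U=0, Z=1, W=2, V=2) weight 1/960
  (Y=0, X=0, U=0, Z=1, W=2, V=3) weight 1/960
  (Y=0, X=0, U=1, Z=0, W=0, V=2) weight 3/640
  … 135 more
Group by Z:
  weight(Z=0) = 1/4
  weight(Z=1) = 1/6
Total weight = 1/4 + 1/6 = 5/12
P(Z=0 | obs) = 1/4 / 5/12 = 3/5
P(Z=1 | obs) = 1/6 / 5/12 = 2/5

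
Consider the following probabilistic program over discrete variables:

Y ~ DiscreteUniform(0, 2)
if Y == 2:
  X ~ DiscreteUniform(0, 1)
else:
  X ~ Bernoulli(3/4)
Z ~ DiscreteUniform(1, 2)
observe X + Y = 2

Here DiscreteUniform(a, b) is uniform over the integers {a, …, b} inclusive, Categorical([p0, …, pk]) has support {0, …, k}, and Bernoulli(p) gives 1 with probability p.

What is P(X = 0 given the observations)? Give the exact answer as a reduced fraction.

P(X = 0 | obs) = 2/5

Enumerate traces; 4 have nonzero weight after conditioning:
  (Y=1, X=1, Z=1) weight 1/8
  (Y=1, X=1, Z=2) weight 1/8
  (Y=2, X=0, Z=1) weight 1/12
  (Y=2, X=0, Z=2) weight 1/12
Group by X:
  weight(X=0) = 1/6
  weight(X=1) = 1/4
Total weight = 1/6 + 1/4 = 5/12
P(X=0 | obs) = 1/6 / 5/12 = 2/5
P(X=1 | obs) = 1/4 / 5/12 = 3/5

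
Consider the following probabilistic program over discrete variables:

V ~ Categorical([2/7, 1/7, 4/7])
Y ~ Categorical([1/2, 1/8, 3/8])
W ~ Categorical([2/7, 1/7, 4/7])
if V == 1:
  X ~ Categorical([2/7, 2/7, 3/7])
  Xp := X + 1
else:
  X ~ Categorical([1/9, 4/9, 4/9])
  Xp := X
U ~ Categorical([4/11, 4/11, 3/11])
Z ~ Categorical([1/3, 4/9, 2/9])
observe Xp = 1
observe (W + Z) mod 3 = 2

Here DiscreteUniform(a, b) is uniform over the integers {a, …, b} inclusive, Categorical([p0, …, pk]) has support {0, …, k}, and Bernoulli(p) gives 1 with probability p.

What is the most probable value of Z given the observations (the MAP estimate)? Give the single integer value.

argmax_v P(Z = v | obs) = 0

Enumerate traces; 81 have nonzero weight after conditioning:
  (V=0, Y=0, W=0, X=1, U=0, Z=2) weight 64/43659
  (V=0, Y=0, W=0, X=1, U=1, Z=2) weight 64/43659
  (V=0, Y=0, W=0, X=1, U=2, Z=2) weight 16/14553
  (V=0, Y=0, W=1, X=1, U=0, Z=1) weight 64/43659
  (V=0, Y=0, W=1, X=1, U=1, Z=1) weight 64/43659
  (V=0, Y=0, W=1, X=1, U=2, Z=1) weight 16/14553
  (V=0, Y=0, W=2, X=1, U=0, Z=0) weight 64/14553
  (V=0, Y=0, W=2, X=1, U=1, Z=0) weight 64/14553
  … 73 more
Group by Z:
  weight(Z=0) = 248/3087
  weight(Z=1) = 248/9261
  weight(Z=2) = 248/9261
Total weight = 248/3087 + 248/9261 + 248/9261 = 1240/9261
P(Z=0 | obs) = 248/3087 / 1240/9261 = 3/5
P(Z=1 | obs) = 248/9261 / 1240/9261 = 1/5
P(Z=2 | obs) = 248/9261 / 1240/9261 = 1/5
argmax = 0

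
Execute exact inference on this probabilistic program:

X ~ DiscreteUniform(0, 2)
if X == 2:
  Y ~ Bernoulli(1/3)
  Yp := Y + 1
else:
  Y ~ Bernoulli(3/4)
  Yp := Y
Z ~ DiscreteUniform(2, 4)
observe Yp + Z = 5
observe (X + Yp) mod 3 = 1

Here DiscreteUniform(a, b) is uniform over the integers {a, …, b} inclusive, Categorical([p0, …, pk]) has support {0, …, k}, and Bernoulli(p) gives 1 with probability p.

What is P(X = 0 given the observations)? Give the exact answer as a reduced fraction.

P(X = 0 | obs) = 9/13

Enumerate traces; 2 have nonzero weight after conditioning:
  (X=0, Y=1, Z=4) weight 1/12
  (X=2, Y=1, Z=3) weight 1/27
Group by X:
  weight(X=0) = 1/12
  weight(X=2) = 1/27
Total weight = 1/12 + 1/27 = 13/108
P(X=0 | obs) = 1/12 / 13/108 = 9/13
P(X=2 | obs) = 1/27 / 13/108 = 4/13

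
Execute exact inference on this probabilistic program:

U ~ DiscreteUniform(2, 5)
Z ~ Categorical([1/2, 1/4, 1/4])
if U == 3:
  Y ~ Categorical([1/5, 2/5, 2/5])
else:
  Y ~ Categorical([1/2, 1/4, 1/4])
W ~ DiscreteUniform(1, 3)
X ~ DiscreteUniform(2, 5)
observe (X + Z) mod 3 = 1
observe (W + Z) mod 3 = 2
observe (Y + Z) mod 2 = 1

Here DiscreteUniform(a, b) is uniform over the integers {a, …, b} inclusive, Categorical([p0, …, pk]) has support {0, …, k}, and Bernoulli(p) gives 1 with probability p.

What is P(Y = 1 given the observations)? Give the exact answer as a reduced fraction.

Enumerate traces; 20 have nonzero weight after conditioning:
  (U=2, Z=0, Y=1, W=2, X=4) weight 1/384
  (U=2, Z=1, Y=0, W=1, X=3) weight 1/384
  (U=2, Z=1, Y=2, W=1, X=3) weight 1/768
  (U=2, Z=2, Y=1, W=3, X=2) weight 1/768
  (U=2, Z=2, Y=1, W=3, X=5) weight 1/768
  (U=3, Z=0, Y=1, W=2, X=4) weight 1/240
  (U=3, Z=1, Y=0, W=1, X=3) weight 1/960
  (U=3, Z=1, Y=2, W=1, X=3) weight 1/480
  … 12 more
Group by Y:
  weight(Y=0) = 17/1920
  weight(Y=1) = 23/960
  weight(Y=2) = 23/3840
Total weight = 17/1920 + 23/960 + 23/3840 = 149/3840
P(Y=0 | obs) = 17/1920 / 149/3840 = 34/149
P(Y=1 | obs) = 23/960 / 149/3840 = 92/149
P(Y=2 | obs) = 23/3840 / 149/3840 = 23/149

P(Y = 1 | obs) = 92/149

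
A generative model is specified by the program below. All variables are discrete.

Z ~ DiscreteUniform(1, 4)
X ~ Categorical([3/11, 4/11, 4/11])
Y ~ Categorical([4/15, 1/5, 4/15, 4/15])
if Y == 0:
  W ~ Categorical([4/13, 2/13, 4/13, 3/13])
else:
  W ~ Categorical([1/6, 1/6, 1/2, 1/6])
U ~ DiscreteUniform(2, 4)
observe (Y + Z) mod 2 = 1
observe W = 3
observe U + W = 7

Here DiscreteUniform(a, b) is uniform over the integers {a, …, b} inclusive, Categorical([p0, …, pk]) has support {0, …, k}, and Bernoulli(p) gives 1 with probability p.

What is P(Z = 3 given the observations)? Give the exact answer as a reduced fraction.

P(Z = 3 | obs) = 62/215

Enumerate traces; 24 have nonzero weight after conditioning:
  (Z=1, X=0, Y=0, W=3, U=4) weight 1/715
  (Z=1, X=0, Y=2, W=3, U=4) weight 1/990
  (Z=1, X=1, Y=0, W=3, U=4) weight 4/2145
  (Z=1, X=1, Y=2, W=3, U=4) weight 2/1485
  (Z=1, X=2, Y=0, W=3, U=4) weight 4/2145
  (Z=1, X=2, Y=2, W=3, U=4) weight 2/1485
  (Z=2, X=0, Y=1, W=3, U=4) weight 1/1320
  (Z=2, X=0, Y=3, W=3, U=4) weight 1/990
  (Z=3, X=0, Y=0, W=3, U=4) weight 1/715
  (Z=4, X=0, Y=1, W=3, U=4) weight 1/1320
  … 14 more
Group by Z:
  weight(Z=1) = 31/3510
  weight(Z=2) = 7/1080
  weight(Z=3) = 31/3510
  weight(Z=4) = 7/1080
Total weight = 31/3510 + 7/1080 + 31/3510 + 7/1080 = 43/1404
P(Z=1 | obs) = 31/3510 / 43/1404 = 62/215
P(Z=2 | obs) = 7/1080 / 43/1404 = 91/430
P(Z=3 | obs) = 31/3510 / 43/1404 = 62/215
P(Z=4 | obs) = 7/1080 / 43/1404 = 91/430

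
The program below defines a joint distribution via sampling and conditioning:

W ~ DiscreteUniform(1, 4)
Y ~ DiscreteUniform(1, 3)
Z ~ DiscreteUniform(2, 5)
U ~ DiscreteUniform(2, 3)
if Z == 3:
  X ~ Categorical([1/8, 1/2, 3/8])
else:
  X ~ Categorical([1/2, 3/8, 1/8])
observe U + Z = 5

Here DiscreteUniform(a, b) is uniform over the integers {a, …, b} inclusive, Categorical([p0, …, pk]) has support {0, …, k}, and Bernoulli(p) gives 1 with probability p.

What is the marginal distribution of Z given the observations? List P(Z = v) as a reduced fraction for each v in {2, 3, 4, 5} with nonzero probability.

Enumerate traces; 72 have nonzero weight after conditioning:
  (W=1, Y=1, Z=2, U=3, X=0) weight 1/192
  (W=1, Y=1, Z=2, U=3, X=1) weight 1/256
  (W=1, Y=1, Z=2, U=3, X=2) weight 1/768
  (W=1, Y=1, Z=3, U=2, X=0) weight 1/768
  (W=1, Y=1, Z=3, U=2, X=1) weight 1/192
  (W=1, Y=1, Z=3, U=2, X=2) weight 1/256
  (W=1, Y=2, Z=2, U=3, X=0) weight 1/192
  (W=1, Y=2, Z=2, U=3, X=1) weight 1/256
  … 64 more
Group by Z:
  weight(Z=2) = 1/8
  weight(Z=3) = 1/8
Total weight = 1/8 + 1/8 = 1/4
P(Z=2 | obs) = 1/8 / 1/4 = 1/2
P(Z=3 | obs) = 1/8 / 1/4 = 1/2

P(Z=2) = 1/2, P(Z=3) = 1/2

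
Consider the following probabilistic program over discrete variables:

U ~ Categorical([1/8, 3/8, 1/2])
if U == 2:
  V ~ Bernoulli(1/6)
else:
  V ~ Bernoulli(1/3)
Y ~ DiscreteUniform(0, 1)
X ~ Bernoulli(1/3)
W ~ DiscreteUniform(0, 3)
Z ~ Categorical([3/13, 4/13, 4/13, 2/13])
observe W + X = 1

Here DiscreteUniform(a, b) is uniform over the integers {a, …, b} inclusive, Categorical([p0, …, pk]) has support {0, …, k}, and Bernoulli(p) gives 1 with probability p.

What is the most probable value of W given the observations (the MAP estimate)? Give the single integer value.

Enumerate traces; 96 have nonzero weight after conditioning:
  (U=0, V=0, Y=0, X=0, W=1, Z=0) weight 1/624
  (U=0, V=0, Y=0, X=0, W=1, Z=1) weight 1/468
  (U=0, V=0, Y=0, X=0, W=1, Z=2) weight 1/468
  (U=0, V=0, Y=0, X=0, W=1, Z=3) weight 1/936
  (U=0, V=0, Y=0, X=1, W=0, Z=0) weight 1/1248
  (U=0, V=0, Y=0, X=1, W=0, Z=1) weight 1/936
  (U=0, V=0, Y=0, X=1, W=0, Z=2) weight 1/936
  (U=0, V=0, Y=0, X=1, W=0, Z=3) weight 1/1872
  … 88 more
Group by W:
  weight(W=0) = 1/12
  weight(W=1) = 1/6
Total weight = 1/12 + 1/6 = 1/4
P(W=0 | obs) = 1/12 / 1/4 = 1/3
P(W=1 | obs) = 1/6 / 1/4 = 2/3
argmax = 1

argmax_v P(W = v | obs) = 1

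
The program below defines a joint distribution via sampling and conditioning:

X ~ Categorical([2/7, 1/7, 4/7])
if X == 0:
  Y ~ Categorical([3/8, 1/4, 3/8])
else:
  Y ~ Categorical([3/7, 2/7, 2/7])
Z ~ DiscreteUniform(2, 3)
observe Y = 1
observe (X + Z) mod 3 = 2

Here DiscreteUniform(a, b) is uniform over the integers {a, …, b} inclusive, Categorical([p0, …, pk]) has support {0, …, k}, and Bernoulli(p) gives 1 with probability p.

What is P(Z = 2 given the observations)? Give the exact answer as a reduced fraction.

Enumerate traces; 2 have nonzero weight after conditioning:
  (X=0, Y=1, Z=2) weight 1/28
  (X=2, Y=1, Z=3) weight 4/49
Group by Z:
  weight(Z=2) = 1/28
  weight(Z=3) = 4/49
Total weight = 1/28 + 4/49 = 23/196
P(Z=2 | obs) = 1/28 / 23/196 = 7/23
P(Z=3 | obs) = 4/49 / 23/196 = 16/23

P(Z = 2 | obs) = 7/23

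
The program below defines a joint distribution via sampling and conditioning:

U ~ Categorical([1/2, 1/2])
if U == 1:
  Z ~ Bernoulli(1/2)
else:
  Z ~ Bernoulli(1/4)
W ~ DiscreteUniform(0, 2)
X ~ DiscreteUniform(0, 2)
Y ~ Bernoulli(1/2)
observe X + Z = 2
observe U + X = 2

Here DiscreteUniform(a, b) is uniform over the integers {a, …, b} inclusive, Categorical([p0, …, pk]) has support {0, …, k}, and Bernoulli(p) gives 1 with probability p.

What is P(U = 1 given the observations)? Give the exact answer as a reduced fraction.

P(U = 1 | obs) = 2/5

Enumerate traces; 12 have nonzero weight after conditioning:
  (U=0, Z=0, W=0, X=2, Y=0) weight 1/48
  (U=0, Z=0, W=0, X=2, Y=1) weight 1/48
  (U=0, Z=0, W=1, X=2, Y=0) weight 1/48
  (U=0, Z=0, W=1, X=2, Y=1) weight 1/48
  (U=0, Z=0, W=2, X=2, Y=0) weight 1/48
  (U=0, Z=0, W=2, X=2, Y=1) weight 1/48
  (U=1, Z=1, W=0, X=1, Y=0) weight 1/72
  (U=1, Z=1, W=0, X=1, Y=1) weight 1/72
  … 4 more
Group by U:
  weight(U=0) = 1/8
  weight(U=1) = 1/12
Total weight = 1/8 + 1/12 = 5/24
P(U=0 | obs) = 1/8 / 5/24 = 3/5
P(U=1 | obs) = 1/12 / 5/24 = 2/5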